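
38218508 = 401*95308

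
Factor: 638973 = 3^2*70997^1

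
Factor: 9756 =2^2*3^2 *271^1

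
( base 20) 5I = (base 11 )a8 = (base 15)7d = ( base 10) 118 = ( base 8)166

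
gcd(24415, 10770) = 5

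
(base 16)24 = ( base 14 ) 28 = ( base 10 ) 36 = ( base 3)1100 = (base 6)100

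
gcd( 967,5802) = 967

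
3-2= 1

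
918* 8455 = 7761690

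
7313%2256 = 545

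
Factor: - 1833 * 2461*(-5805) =26186430465 = 3^4*5^1*13^1*23^1*43^1*47^1*107^1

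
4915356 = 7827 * 628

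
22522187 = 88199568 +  - 65677381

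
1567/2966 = 1567/2966 = 0.53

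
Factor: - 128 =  - 2^7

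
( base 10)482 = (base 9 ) 585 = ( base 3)122212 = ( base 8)742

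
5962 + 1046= 7008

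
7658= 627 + 7031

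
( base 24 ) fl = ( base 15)1A6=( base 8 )575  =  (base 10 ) 381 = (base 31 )c9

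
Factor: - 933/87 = - 29^( - 1 )*311^1 = -311/29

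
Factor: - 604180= - 2^2*5^1 *17^1*1777^1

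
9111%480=471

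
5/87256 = 5/87256 = 0.00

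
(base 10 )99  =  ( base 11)90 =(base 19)54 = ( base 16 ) 63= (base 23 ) 47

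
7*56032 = 392224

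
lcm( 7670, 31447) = 314470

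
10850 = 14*775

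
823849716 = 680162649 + 143687067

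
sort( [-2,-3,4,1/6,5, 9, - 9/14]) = [ - 3, - 2, - 9/14,1/6,4 , 5,  9 ] 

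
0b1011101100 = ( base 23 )19C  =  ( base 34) M0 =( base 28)qk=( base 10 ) 748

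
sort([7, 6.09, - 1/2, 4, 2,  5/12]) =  [ - 1/2, 5/12,2, 4,6.09,7]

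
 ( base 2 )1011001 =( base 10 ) 89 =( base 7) 155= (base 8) 131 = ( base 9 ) 108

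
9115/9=9115/9  =  1012.78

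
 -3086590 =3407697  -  6494287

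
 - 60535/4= - 15134 + 1/4 = - 15133.75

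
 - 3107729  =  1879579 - 4987308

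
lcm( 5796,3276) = 75348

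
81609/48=27203/16  =  1700.19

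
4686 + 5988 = 10674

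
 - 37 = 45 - 82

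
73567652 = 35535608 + 38032044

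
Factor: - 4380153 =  - 3^1* 41^1*149^1*239^1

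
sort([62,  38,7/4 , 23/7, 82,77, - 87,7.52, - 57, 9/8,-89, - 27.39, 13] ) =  [  -  89,-87, - 57,-27.39,9/8, 7/4, 23/7,7.52,13,38,62, 77, 82]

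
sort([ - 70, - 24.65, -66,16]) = [ - 70, - 66, - 24.65, 16] 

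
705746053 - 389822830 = 315923223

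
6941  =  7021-80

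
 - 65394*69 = -4512186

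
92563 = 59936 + 32627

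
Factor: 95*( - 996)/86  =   - 2^1*3^1*5^1 *19^1*43^( - 1 )*83^1 = - 47310/43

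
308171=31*9941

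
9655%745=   715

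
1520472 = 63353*24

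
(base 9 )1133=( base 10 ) 840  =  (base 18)2AC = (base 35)o0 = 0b1101001000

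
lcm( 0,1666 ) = 0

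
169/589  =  169/589 = 0.29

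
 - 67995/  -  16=4249 + 11/16 = 4249.69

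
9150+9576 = 18726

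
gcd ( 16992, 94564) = 4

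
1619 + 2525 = 4144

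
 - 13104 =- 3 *4368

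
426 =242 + 184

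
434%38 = 16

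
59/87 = 59/87 =0.68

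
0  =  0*56322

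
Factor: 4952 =2^3*619^1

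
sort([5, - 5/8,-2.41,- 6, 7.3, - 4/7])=[ - 6, - 2.41, - 5/8, - 4/7 , 5 , 7.3 ]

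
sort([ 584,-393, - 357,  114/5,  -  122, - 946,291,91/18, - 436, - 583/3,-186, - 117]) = [ - 946, - 436, - 393,-357, - 583/3, - 186 , - 122,-117, 91/18,114/5,291  ,  584 ]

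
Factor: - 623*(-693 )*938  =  404971182=2^1 * 3^2*7^3*11^1 * 67^1 *89^1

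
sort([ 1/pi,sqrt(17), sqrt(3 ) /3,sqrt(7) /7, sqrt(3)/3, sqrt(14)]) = [ 1/pi, sqrt(7)/7, sqrt(3) /3,sqrt( 3) /3, sqrt( 14), sqrt( 17) ] 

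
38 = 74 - 36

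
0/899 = 0 =0.00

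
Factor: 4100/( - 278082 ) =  - 2^1* 3^(  -  2) * 5^2 * 7^( - 1)*41^1 * 2207^(-1) = - 2050/139041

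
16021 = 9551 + 6470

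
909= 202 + 707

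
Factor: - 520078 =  - 2^1*13^1*83^1* 241^1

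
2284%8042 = 2284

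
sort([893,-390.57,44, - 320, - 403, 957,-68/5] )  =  [ - 403, - 390.57 ,-320,- 68/5, 44 , 893,957 ] 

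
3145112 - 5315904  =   - 2170792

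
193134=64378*3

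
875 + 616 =1491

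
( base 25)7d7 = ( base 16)1263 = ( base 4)1021203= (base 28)603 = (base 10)4707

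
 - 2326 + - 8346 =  - 10672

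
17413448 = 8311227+9102221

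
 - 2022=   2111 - 4133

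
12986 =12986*1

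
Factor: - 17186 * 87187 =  - 2^1 * 13^1*661^1*87187^1=- 1498395782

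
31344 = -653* ( - 48)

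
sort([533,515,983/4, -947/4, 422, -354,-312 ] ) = [ - 354, - 312, - 947/4,983/4,422 , 515, 533 ] 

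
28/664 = 7/166 = 0.04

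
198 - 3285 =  - 3087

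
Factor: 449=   449^1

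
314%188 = 126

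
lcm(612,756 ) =12852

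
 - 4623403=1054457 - 5677860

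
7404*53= 392412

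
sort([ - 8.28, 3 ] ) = [  -  8.28, 3] 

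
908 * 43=39044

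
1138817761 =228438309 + 910379452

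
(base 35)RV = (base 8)1720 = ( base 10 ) 976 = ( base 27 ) 194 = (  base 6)4304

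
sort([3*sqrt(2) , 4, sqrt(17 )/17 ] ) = [ sqrt(17 )/17,4,3*sqrt( 2)]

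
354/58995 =118/19665 = 0.01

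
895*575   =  514625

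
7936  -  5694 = 2242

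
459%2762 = 459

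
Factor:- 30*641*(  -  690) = 13268700 = 2^2*3^2*5^2 * 23^1*641^1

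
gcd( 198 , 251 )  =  1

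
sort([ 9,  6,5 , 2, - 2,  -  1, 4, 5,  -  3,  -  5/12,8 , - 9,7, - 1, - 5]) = [ - 9, -5, - 3, - 2, - 1, - 1,  -  5/12,  2 , 4,5, 5,6,7,8, 9]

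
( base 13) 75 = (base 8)140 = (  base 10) 96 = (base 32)30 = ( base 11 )88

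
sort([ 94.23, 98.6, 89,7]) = [ 7, 89,94.23,98.6 ] 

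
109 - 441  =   - 332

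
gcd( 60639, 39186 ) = 3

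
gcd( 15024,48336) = 48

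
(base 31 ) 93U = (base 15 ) 28EC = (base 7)34401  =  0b10001001000100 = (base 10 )8772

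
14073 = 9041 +5032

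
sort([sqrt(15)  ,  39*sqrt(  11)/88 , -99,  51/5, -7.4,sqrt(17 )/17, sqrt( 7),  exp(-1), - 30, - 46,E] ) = [ - 99, - 46 , - 30, - 7.4,sqrt(17) /17,exp ( -1), 39*sqrt(11) /88, sqrt ( 7), E,  sqrt( 15) , 51/5 ] 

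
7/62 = 7/62 = 0.11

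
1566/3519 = 174/391 = 0.45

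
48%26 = 22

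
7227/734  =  7227/734 = 9.85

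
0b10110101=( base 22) 85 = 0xB5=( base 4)2311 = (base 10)181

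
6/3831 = 2/1277 =0.00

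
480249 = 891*539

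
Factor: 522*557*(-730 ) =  - 2^2*3^2*5^1*29^1*73^1*557^1  =  - 212250420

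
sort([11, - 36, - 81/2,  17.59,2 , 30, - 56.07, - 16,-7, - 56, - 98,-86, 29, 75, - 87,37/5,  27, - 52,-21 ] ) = [ - 98, - 87,- 86,- 56.07, - 56, - 52,  -  81/2, - 36, - 21, - 16, -7,2,37/5, 11,  17.59,  27,  29, 30, 75 ] 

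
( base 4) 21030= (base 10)588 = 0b1001001100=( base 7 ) 1500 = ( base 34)HA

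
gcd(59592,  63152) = 8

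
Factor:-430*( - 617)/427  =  265310/427 =2^1 * 5^1*7^ (  -  1 )*43^1*61^(-1 )*617^1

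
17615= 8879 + 8736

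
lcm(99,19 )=1881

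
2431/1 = 2431   =  2431.00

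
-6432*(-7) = 45024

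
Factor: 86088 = 2^3*3^1 * 17^1*211^1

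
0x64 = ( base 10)100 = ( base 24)44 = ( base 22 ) 4C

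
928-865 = 63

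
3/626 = 3/626 = 0.00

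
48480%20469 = 7542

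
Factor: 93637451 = 93637451^1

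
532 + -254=278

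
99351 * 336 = 33381936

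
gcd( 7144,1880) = 376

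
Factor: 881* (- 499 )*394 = - 173209886 = - 2^1*197^1*499^1*881^1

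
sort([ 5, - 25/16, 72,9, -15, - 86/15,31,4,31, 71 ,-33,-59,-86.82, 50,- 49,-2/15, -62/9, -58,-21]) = [  -  86.82,-59,  -  58, - 49 , - 33,  -  21, - 15, - 62/9,- 86/15,-25/16,-2/15,4, 5,9, 31, 31,50, 71,  72 ] 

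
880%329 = 222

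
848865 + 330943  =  1179808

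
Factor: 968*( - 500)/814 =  - 22000/37= -2^4*5^3 * 11^1*37^ ( - 1) 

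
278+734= 1012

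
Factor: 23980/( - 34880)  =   - 2^ ( - 4)* 11^1  =  -  11/16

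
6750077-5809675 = 940402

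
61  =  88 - 27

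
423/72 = 47/8 =5.88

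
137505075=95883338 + 41621737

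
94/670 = 47/335 = 0.14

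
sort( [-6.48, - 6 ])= [ - 6.48, - 6] 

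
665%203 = 56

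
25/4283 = 25/4283 = 0.01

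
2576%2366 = 210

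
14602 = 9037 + 5565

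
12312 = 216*57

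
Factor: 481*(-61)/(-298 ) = 29341/298 = 2^( -1 )*13^1* 37^1*61^1*149^( - 1 ) 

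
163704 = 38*4308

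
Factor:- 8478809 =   -  37^1*229157^1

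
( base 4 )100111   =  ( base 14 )549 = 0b10000010101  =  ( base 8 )2025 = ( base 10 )1045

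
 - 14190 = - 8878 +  - 5312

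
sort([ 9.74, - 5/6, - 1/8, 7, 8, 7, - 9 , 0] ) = [ - 9, - 5/6, - 1/8  ,  0, 7, 7, 8,  9.74]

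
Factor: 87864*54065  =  2^3*3^1*5^1*7^1*11^1*523^1*983^1 = 4750367160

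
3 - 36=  - 33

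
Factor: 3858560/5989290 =385856/598929 = 2^6*3^( - 1)*181^( - 1)*1103^(-1)*6029^1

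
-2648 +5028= 2380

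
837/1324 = 837/1324 = 0.63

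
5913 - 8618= -2705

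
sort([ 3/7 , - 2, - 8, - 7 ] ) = [-8, - 7, - 2,3/7 ] 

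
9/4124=9/4124 = 0.00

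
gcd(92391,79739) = 1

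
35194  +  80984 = 116178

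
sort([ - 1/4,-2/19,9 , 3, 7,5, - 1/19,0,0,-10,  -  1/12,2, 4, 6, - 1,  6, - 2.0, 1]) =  [ - 10, - 2.0,-1 , - 1/4,- 2/19,-1/12,- 1/19, 0, 0, 1,  2, 3 , 4, 5, 6, 6, 7,9]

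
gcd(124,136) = 4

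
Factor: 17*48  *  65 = 2^4*3^1 *5^1*13^1*17^1 = 53040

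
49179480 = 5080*9681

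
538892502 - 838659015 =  - 299766513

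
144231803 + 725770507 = 870002310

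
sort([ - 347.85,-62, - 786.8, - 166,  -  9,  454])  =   [ - 786.8, -347.85,-166, - 62, - 9,454]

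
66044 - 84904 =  - 18860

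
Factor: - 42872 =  - 2^3*23^1 * 233^1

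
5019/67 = 5019/67 = 74.91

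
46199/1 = 46199= 46199.00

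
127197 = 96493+30704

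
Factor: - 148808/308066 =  - 2^2*11^( - 1 )*67^( - 1)*89^1= - 356/737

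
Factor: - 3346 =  - 2^1*7^1*239^1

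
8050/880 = 805/88 = 9.15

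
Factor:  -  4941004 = -2^2*1235251^1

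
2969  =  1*2969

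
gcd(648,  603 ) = 9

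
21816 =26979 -5163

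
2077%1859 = 218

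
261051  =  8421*31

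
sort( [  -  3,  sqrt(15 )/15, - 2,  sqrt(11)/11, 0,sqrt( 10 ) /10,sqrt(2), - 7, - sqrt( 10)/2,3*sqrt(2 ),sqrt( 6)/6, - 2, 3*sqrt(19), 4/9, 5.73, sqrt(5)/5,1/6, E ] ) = [  -  7, - 3, - 2 , - 2, - sqrt( 10)/2, 0, 1/6,sqrt( 15 ) /15, sqrt( 11)/11,sqrt( 10)/10,sqrt( 6 ) /6, 4/9,sqrt( 5) /5 , sqrt( 2),  E,3*  sqrt( 2 ), 5.73,3*sqrt( 19 ) ] 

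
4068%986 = 124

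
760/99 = 7+67/99 = 7.68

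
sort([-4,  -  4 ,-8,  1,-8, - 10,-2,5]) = [ - 10,-8, - 8,- 4,-4,-2, 1, 5]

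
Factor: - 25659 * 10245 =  - 3^3*5^1*683^1*2851^1 = - 262876455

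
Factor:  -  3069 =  - 3^2*11^1* 31^1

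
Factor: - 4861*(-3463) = 3463^1*4861^1 =16833643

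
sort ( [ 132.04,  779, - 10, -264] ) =[ - 264, -10,132.04,779 ]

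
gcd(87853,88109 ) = 1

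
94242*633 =59655186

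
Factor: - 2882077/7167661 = -11^1*41^(- 1 )*174821^(  -  1)*262007^1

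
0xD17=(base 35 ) 2pq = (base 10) 3351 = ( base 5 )101401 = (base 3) 11121010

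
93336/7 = 93336/7 = 13333.71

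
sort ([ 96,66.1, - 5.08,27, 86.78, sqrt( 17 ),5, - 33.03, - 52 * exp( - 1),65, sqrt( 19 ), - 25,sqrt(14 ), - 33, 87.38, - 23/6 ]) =[ - 33.03, - 33, - 25, - 52*exp( - 1),  -  5.08,- 23/6,sqrt ( 14 ),sqrt( 17),  sqrt( 19),5, 27, 65,66.1,86.78,87.38, 96]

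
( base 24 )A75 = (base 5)142213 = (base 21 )d9b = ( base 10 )5933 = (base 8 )13455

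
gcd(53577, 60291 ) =9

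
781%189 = 25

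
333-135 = 198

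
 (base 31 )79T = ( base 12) 40a3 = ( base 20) hbf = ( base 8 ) 15573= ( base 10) 7035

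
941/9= 104+5/9  =  104.56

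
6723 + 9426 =16149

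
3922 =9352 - 5430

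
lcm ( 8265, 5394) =512430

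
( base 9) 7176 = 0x1485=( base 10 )5253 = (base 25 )8a3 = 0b1010010000101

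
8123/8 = 8123/8 =1015.38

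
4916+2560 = 7476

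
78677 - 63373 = 15304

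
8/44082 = 4/22041 = 0.00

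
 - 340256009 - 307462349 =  - 647718358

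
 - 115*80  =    -  9200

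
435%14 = 1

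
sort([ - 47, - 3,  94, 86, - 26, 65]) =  [ - 47, - 26, - 3, 65,86,  94] 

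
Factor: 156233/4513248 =2^(-5 ) * 3^( - 2 )*7^1 * 11^1*2029^1*15671^( - 1)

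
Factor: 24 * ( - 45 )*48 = - 51840 = - 2^7*3^4*5^1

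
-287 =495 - 782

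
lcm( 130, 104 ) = 520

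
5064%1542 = 438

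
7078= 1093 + 5985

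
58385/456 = 128 + 17/456 = 128.04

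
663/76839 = 221/25613 =0.01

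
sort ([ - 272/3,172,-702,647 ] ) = [ - 702, - 272/3, 172,647]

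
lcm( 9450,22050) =66150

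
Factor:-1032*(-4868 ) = 2^5*3^1*43^1 * 1217^1 = 5023776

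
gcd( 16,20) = 4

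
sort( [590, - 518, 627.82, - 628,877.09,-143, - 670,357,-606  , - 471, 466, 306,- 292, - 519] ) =[ - 670,-628, - 606,- 519, - 518, - 471,- 292, - 143, 306,357, 466,590,627.82,  877.09] 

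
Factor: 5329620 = 2^2*3^2*5^1*29^1 * 1021^1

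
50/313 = 50/313 =0.16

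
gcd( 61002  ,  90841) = 1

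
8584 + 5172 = 13756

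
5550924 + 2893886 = 8444810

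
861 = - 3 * ( - 287)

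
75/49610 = 15/9922 = 0.00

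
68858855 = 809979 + 68048876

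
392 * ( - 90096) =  - 35317632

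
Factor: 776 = 2^3 *97^1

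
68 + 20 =88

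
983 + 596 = 1579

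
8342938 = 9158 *911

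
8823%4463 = 4360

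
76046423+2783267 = 78829690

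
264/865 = 264/865 = 0.31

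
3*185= 555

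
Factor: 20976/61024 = 1311/3814  =  2^( - 1)*3^1*19^1*23^1*1907^( - 1 )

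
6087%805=452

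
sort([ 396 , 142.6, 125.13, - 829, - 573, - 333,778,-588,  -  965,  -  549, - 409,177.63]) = [-965, - 829,-588, - 573, - 549  , - 409, - 333,125.13, 142.6,177.63,396, 778] 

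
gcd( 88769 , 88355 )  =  1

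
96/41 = 96/41 = 2.34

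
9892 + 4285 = 14177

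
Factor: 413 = 7^1*59^1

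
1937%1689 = 248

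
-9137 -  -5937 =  - 3200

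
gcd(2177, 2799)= 311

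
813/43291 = 813/43291 = 0.02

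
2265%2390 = 2265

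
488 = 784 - 296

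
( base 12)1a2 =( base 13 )176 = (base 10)266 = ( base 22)C2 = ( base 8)412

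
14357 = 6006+8351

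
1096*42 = 46032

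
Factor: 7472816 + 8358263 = 15831079 = 11^1 * 37^1*97^1*401^1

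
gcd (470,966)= 2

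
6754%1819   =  1297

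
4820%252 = 32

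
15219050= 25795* 590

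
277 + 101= 378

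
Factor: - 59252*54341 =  - 2^2*7^2*1109^1*14813^1 = - 3219812932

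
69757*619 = 43179583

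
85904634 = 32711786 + 53192848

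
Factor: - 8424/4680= - 3^2 * 5^( - 1) = -  9/5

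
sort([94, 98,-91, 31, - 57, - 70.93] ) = [- 91, - 70.93, - 57, 31, 94, 98] 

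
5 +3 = 8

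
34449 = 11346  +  23103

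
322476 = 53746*6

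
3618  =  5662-2044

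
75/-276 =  - 1 + 67/92 = - 0.27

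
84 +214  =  298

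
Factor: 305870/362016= 365/432 =2^( - 4)*3^( -3) * 5^1 * 73^1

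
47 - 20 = 27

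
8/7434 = 4/3717 = 0.00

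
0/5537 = 0 = 0.00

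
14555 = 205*71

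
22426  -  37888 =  - 15462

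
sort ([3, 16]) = [3,16]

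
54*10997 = 593838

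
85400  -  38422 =46978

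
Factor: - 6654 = -2^1*3^1*1109^1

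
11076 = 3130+7946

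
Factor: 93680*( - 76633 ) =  - 2^4 * 5^1*197^1*389^1*1171^1=- 7178979440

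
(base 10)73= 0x49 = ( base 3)2201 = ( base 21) 3A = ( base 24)31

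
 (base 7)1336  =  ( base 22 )11b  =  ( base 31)gl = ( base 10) 517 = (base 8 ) 1005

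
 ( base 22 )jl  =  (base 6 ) 2011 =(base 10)439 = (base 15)1E4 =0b110110111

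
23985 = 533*45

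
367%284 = 83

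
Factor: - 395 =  - 5^1 * 79^1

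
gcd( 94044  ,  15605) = 1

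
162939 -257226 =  -94287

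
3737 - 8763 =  - 5026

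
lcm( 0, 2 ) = 0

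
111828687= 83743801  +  28084886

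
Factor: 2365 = 5^1*11^1 * 43^1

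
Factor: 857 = 857^1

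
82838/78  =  41419/39 = 1062.03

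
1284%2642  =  1284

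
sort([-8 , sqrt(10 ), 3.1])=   [-8, 3.1,sqrt( 10 )] 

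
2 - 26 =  - 24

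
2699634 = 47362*57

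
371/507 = 371/507= 0.73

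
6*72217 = 433302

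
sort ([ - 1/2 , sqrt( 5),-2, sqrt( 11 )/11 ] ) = [ - 2, - 1/2, sqrt( 11)/11, sqrt( 5 )] 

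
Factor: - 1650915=  -  3^3*5^1*7^1 * 1747^1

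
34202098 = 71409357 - 37207259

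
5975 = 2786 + 3189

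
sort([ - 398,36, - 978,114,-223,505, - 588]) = [ - 978, - 588, - 398 , - 223, 36,114,505]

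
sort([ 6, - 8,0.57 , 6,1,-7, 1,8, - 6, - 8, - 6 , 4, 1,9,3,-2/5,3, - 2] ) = [ - 8, - 8,-7,-6,  -  6,-2,-2/5,0.57, 1, 1, 1, 3,3, 4, 6, 6,8,9]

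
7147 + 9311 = 16458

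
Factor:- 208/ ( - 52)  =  4  =  2^2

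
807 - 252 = 555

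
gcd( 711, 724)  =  1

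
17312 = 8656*2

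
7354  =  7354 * 1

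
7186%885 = 106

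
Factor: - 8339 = - 31^1*269^1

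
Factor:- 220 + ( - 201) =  - 421 = - 421^1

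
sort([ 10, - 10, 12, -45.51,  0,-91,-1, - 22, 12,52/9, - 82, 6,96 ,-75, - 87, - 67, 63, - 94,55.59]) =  [-94, - 91, - 87,-82, - 75, -67, - 45.51, - 22, - 10,  -  1 , 0, 52/9, 6, 10, 12  ,  12,55.59, 63,96]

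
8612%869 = 791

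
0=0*921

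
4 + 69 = 73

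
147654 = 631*234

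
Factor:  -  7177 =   -  7177^1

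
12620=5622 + 6998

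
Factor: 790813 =43^1*53^1 * 347^1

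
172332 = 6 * 28722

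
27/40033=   27/40033 = 0.00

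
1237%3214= 1237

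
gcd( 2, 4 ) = 2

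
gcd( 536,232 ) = 8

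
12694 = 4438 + 8256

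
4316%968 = 444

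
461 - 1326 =-865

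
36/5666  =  18/2833 =0.01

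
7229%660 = 629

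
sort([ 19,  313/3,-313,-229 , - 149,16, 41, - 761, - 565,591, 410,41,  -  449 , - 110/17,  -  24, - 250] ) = [ - 761 , - 565, - 449, - 313,-250,  -  229,  -  149, - 24,-110/17, 16,19, 41,41 , 313/3,410,591]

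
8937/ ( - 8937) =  -1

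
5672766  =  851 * 6666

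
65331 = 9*7259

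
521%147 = 80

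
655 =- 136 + 791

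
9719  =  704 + 9015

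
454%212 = 30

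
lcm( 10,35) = 70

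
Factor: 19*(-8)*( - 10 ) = 2^4 * 5^1 * 19^1 = 1520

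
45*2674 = 120330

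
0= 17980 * 0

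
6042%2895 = 252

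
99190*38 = 3769220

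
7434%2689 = 2056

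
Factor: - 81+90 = 3^2 = 9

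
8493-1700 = 6793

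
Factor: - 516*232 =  - 2^5*3^1*29^1*43^1 = -119712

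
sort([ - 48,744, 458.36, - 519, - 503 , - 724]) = [ - 724, - 519,- 503, - 48, 458.36,744]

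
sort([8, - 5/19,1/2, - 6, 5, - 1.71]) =[ - 6, - 1.71, - 5/19,1/2,5,8 ]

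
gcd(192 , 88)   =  8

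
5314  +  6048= 11362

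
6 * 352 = 2112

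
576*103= 59328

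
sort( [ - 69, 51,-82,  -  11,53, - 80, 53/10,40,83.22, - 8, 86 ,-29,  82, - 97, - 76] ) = [ - 97, - 82, - 80,-76, - 69,-29, - 11,-8, 53/10, 40, 51 , 53, 82,  83.22,86] 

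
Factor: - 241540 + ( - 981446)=- 2^1*3^1*317^1*643^1 =- 1222986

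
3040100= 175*17372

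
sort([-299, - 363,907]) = [ - 363, - 299, 907 ]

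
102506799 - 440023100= -337516301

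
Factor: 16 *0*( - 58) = 0^1 = 0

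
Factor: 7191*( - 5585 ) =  - 3^2*5^1*17^1*47^1*1117^1=- 40161735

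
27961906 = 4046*6911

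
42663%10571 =379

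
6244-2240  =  4004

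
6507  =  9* 723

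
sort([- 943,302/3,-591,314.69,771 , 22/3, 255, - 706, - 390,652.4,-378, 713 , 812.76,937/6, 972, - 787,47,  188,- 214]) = [ -943,-787,- 706, - 591,-390,-378, - 214, 22/3,  47,302/3,937/6,188,255,314.69,652.4, 713,771,812.76,  972]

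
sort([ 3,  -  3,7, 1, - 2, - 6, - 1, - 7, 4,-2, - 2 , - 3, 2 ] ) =[ -7,-6, -3, - 3,-2 , -2,- 2, - 1, 1,2, 3, 4, 7 ] 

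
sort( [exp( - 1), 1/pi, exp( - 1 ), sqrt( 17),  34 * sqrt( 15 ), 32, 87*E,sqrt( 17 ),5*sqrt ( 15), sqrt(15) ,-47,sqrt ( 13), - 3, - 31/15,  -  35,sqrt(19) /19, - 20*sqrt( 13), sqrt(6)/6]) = [ - 20*sqrt( 13), - 47, - 35,  -  3, - 31/15, sqrt( 19)/19, 1/pi, exp( - 1), exp( - 1), sqrt( 6)/6,sqrt(13), sqrt( 15), sqrt( 17 ), sqrt( 17),5*sqrt( 15), 32,  34*sqrt(15 ), 87*E]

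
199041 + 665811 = 864852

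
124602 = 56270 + 68332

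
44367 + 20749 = 65116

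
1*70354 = 70354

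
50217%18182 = 13853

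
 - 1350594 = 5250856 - 6601450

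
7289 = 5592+1697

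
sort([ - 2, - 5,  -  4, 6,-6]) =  [-6, - 5, - 4, - 2, 6 ] 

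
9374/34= 275 + 12/17 = 275.71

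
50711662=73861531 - 23149869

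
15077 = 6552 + 8525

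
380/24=15  +  5/6 = 15.83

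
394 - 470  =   - 76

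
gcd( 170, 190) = 10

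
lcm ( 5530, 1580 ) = 11060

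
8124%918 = 780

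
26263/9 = 2918+1/9 = 2918.11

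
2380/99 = 2380/99 = 24.04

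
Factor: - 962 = -2^1*  13^1* 37^1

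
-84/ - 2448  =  7/204 = 0.03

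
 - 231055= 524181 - 755236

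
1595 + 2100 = 3695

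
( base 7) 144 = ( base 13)63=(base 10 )81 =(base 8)121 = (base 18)49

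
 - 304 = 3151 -3455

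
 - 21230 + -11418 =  - 32648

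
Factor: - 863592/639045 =-287864/213015 = - 2^3 * 3^ ( - 1)* 5^ ( - 1 ) * 11^( - 1)*1291^( - 1)*35983^1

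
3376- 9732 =-6356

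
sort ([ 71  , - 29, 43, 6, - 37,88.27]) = [ - 37,-29,6,43,71,  88.27]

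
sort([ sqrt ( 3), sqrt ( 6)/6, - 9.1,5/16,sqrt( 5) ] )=[ - 9.1  ,  5/16,sqrt( 6 )/6,sqrt( 3), sqrt (5 ) ]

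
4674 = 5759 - 1085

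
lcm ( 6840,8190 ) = 622440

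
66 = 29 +37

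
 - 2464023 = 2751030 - 5215053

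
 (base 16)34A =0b1101001010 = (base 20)222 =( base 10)842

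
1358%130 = 58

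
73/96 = 73/96  =  0.76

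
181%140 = 41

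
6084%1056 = 804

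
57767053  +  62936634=120703687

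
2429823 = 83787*29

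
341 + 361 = 702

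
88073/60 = 1467 + 53/60 = 1467.88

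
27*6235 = 168345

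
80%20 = 0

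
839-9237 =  - 8398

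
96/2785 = 96/2785   =  0.03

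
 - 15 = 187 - 202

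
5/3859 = 5/3859=0.00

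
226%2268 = 226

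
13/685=13/685 = 0.02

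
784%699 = 85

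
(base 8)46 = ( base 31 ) 17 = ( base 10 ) 38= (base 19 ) 20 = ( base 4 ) 212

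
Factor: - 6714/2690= - 3357/1345 = -3^2*5^ ( - 1)*269^(-1)*373^1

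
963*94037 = 90557631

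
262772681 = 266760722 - 3988041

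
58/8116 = 29/4058 = 0.01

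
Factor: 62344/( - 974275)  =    -  2^3 * 5^( - 2 )*7793^1 * 38971^ (-1)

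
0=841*0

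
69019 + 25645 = 94664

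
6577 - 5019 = 1558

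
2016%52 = 40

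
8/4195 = 8/4195 = 0.00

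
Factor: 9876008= 2^3*29^1*42569^1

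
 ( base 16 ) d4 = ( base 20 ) AC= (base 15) e2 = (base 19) B3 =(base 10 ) 212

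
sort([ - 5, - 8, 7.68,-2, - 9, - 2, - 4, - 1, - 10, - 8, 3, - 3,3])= [ - 10,-9, - 8,-8,  -  5, - 4,-3,-2, - 2, - 1,3,  3,  7.68]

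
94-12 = 82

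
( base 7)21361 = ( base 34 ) 4KV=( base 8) 12327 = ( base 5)132320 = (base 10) 5335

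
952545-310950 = 641595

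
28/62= 14/31 = 0.45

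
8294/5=8294/5=1658.80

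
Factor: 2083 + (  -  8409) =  - 2^1*3163^1 = -  6326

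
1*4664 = 4664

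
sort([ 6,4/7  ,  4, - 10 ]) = [ - 10, 4/7,4, 6 ]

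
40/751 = 40/751 = 0.05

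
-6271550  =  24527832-30799382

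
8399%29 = 18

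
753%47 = 1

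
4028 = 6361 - 2333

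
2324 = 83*28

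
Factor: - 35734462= -2^1*43^1*415517^1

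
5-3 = 2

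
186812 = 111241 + 75571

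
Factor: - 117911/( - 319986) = 2^( - 1 ) * 3^ ( - 2)*29^( - 1 )*613^( - 1 )*117911^1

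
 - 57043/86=  -  57043/86 =- 663.29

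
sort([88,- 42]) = [-42,88]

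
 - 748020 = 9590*( - 78)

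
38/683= 38/683 = 0.06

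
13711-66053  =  -52342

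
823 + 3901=4724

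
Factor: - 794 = - 2^1* 397^1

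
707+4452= 5159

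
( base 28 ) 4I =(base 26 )50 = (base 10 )130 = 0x82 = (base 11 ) 109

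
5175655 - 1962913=3212742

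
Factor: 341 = 11^1*31^1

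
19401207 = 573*33859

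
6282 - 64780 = - 58498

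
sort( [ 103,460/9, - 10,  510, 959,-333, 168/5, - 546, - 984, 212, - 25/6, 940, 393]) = [  -  984, - 546 , - 333,-10,-25/6,  168/5,460/9,103, 212,  393,  510, 940, 959]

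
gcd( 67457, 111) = 1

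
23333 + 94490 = 117823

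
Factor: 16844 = 2^2*4211^1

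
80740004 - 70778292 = 9961712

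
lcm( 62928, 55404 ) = 5097168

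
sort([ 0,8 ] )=[0,8]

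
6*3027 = 18162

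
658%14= 0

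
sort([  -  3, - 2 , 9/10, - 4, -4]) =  [  -  4, - 4,  -  3  ,-2,9/10]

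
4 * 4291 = 17164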